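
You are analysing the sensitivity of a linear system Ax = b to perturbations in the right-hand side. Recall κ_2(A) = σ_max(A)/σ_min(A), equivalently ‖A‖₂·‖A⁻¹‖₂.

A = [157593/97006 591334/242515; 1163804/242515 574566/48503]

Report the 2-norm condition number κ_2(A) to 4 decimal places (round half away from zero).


form AᵀA = [3592294969/139948900 85101399/1399489; 85101399/1399489 5117684776/34987225] with trace 142384817/828100 and determinant 294499921/5175625
char-poly roots: 17161/100 and 68644/207025
κ_2(A) = √(λ_max/λ_min) = √((17161/100) / (68644/207025)) = 22.7500

22.7500


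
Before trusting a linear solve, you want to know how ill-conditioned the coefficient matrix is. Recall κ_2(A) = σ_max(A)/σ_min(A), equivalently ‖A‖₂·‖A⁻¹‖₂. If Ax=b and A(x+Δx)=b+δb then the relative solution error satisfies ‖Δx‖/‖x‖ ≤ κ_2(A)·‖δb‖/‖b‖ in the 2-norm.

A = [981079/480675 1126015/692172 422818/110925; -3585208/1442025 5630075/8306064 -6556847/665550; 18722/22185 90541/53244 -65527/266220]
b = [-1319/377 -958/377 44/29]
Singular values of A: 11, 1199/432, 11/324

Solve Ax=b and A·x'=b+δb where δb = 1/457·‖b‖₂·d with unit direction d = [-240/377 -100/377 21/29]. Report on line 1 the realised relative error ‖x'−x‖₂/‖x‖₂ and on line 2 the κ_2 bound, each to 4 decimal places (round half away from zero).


0.0025
0.7090

σ_max = 11, σ_min = 11/324
κ_2(A) = 11 / (11/324) = 324.0000
bound on ‖Δx‖/‖x‖: κ·ε = 324.0000·1/457 = 0.7090
solve Ax = b  →  x = [-100.0990 54.8080 29.2902]
2-norm of b is 4.5826; of x, 117.8204
δb = ε·‖b‖·d = [-0.0064 -0.0027 0.0073]; solving A·Δx = δb gives ‖Δx‖ = 0.2954
relative error = 0.0025
realised/bound (from unrounded values) ≈ 0.0035


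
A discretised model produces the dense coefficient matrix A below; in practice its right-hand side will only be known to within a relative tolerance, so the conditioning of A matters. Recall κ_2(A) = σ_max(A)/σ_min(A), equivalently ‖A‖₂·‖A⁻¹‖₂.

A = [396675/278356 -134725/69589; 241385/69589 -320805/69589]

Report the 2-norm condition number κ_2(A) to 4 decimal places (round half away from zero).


267.6500

form AᵀA = [6447447025/458473744 -2149065675/114618436; -2149065675/114618436 716370850/28654609] with trace 17909380625/458473744 and determinant 9765625/458473744
solving λ² − 17909380625/458473744·λ + 9765625/458473744 = 0 gives λ = 625/16, 15625/28654609
κ = σ_max/σ_min = (25/4)/(125/5353) = 267.6500


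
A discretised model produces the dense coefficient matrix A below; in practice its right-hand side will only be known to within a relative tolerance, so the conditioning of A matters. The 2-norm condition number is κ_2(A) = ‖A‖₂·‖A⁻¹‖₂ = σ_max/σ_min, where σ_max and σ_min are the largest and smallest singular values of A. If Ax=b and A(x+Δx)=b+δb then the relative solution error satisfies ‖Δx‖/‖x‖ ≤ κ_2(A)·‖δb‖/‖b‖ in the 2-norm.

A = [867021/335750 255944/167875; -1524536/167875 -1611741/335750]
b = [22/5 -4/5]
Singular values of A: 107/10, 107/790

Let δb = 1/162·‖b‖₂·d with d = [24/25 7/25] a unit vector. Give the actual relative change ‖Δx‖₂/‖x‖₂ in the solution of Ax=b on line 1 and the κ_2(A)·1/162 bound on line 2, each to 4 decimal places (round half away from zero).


from the listed singular values, σ₁ = 107/10, σ_n = 107/790
condition number: (107/10) ÷ (107/790) = 79.0000
perturbation bound = 79.0000·1/162 = 0.4877
solve Ax = b  →  x = [-13.7328 26.1462]
2-norm of b is 4.4721; of x, 29.5333
Δx = A⁻¹·δb where δb = 1/162·4.4721·d; ‖Δx‖ = 0.2038
realised ‖Δx‖/‖x‖ = 0.0069
so the bound overstates the realised error by a factor of ≈ 70.6612 (computed from the unrounded values)

0.0069
0.4877


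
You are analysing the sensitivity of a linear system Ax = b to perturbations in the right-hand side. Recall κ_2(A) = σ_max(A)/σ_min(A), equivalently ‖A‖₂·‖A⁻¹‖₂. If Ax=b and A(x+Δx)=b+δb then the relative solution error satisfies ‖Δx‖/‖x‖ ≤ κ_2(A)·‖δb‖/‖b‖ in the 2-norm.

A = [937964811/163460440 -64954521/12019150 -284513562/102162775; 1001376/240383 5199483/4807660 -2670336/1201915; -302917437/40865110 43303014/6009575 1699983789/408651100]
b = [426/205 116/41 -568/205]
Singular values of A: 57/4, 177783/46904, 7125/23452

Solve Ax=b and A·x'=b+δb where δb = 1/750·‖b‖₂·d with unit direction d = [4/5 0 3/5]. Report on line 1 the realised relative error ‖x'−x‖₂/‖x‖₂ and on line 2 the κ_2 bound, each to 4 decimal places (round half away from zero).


0.0328
0.0625

σ_max = 57/4, σ_min = 7125/23452
κ_2(A) = (57/4) / (7125/23452) = 46.9040
perturbation bound = 46.9040·1/750 = 0.0625
solve Ax = b  →  x = [0.4775 0.2537 -0.2547]
‖b‖ = 4.4721, ‖x‖ = 0.5977
Δx = A⁻¹·δb where δb = 1/750·4.4721·d; ‖Δx‖ = 0.0196
dividing the unrounded norms, ‖Δx‖/‖x‖ = 0.0328
realised/bound (from unrounded values) ≈ 0.5251


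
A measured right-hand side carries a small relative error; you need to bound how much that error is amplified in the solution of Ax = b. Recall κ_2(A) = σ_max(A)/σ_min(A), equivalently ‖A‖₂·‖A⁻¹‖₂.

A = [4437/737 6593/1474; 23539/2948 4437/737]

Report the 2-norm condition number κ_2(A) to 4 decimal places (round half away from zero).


M = AᵀA = [869076025/8690704 162948825/2172676; 162948825/2172676 122215525/2172676]. tr(M)=1357938125/8690704, det(M)=9765625/34762816
solving λ² − 1357938125/8690704·λ + 9765625/34762816 = 0 gives λ = 625/4, 15625/8690704
κ = σ_max/σ_min = (25/2)/(125/2948) = 294.8000

294.8000


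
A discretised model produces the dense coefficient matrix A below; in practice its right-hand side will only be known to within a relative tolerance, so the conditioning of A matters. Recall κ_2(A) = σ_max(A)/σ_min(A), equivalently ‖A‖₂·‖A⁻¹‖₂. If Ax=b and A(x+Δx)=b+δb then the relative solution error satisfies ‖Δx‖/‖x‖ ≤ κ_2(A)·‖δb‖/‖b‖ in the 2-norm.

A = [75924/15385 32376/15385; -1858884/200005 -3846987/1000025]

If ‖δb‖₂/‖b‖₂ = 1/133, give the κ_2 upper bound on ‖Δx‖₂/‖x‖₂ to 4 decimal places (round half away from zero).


M = AᵀA = [613099296/5536609 31931522892/692076125; 31931522892/692076125 66532791321/3460380625]. tr(M)=2661064209/20475625, det(M)=168896016/511890625
char-poly roots: 3249/25 and 51984/20475625
σ_max=√(3249/25)=(57/5), σ_min=√(51984/20475625)=(228/4525) → κ = 226.2500
worst-case relative error ≤ 226.2500 × 1/133 = 1.7011

1.7011


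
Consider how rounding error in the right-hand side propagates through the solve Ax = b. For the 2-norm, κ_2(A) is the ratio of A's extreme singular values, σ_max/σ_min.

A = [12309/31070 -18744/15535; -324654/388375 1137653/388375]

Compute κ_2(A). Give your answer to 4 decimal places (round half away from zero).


M = AᵀA = [3055003281/3570062500 -2612092098/892515625; -2612092098/892515625 8957634961/892515625]. tr(M)=62216869/5712100, det(M)=131769/5712100
eigenvalues of AᵀA: λ = (tr ± √(tr²−4·det))/2 = 1089/100, 121/57121
σ_max=√(1089/100)=(33/10), σ_min=√(121/57121)=(11/239) → κ = 71.7000

71.7000


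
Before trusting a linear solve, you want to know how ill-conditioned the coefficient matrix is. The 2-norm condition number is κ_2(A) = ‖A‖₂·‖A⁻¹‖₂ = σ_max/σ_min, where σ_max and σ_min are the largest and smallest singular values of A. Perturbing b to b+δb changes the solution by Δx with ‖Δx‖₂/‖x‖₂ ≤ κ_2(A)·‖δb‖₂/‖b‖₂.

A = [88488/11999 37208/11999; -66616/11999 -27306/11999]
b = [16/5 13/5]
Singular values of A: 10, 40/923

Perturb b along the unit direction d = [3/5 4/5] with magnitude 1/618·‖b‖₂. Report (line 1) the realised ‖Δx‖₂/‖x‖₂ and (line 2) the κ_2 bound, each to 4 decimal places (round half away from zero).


σ_max = 10, σ_min = 40/923
κ_2(A) = 10 / (40/923) = 230.7500
perturbation bound = 230.7500·1/618 = 0.3734
solve Ax = b  →  x = [-35.4077 85.2385]
2-norm of b is 4.1231; of x, 92.3001
re-solving with b+δb shifts x by Δx of norm 0.1539
dividing the unrounded norms, ‖Δx‖/‖x‖ = 0.0017
so the bound overstates the realised error by a factor of ≈ 223.8605 (computed from the unrounded values)

0.0017
0.3734


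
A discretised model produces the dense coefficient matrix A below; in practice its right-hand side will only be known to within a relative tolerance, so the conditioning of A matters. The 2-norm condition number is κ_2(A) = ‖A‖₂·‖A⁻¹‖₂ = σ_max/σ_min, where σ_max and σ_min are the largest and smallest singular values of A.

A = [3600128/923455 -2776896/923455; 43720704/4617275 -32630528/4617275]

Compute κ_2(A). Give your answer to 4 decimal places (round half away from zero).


form AᵀA = [13227946737664/126149280625 -9920468533248/126149280625; -9920468533248/126149280625 7441006759936/126149280625] with trace 826758139904/5045971225 and determinant 4294967296/5045971225
λ_max, λ_min = (826758139904/5045971225 ± √683442332771970308898816/25461825603528000625)/2 = 4096/25, 1048576/201838849
so κ_2 = √((4096/25) / (1048576/201838849)) = 177.5875

177.5875


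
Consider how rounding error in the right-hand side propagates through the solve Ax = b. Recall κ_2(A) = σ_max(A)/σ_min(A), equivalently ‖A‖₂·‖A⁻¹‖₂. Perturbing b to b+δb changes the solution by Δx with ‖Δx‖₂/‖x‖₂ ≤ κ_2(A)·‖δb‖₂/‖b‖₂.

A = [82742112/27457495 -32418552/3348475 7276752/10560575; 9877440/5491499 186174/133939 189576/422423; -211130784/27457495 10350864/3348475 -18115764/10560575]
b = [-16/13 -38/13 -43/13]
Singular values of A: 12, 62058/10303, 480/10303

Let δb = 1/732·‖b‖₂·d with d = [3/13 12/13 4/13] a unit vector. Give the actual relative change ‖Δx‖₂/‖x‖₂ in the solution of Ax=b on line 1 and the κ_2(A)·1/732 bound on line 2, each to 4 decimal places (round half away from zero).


from the listed singular values, σ₁ = 12, σ_n = 480/10303
κ = σ_max/σ_min = 12/(480/10303) = 257.5750
worst-case relative error ≤ 257.5750 × 1/732 = 0.3519
solve Ax = b  →  x = [19.1549 0.1326 -83.6949]
2-norm of b is 4.5826; of x, 85.8590
re-solving with b+δb shifts x by Δx of norm 0.1344
realised ‖Δx‖/‖x‖ = 0.0016
realised/bound (from unrounded values) ≈ 0.0044

0.0016
0.3519


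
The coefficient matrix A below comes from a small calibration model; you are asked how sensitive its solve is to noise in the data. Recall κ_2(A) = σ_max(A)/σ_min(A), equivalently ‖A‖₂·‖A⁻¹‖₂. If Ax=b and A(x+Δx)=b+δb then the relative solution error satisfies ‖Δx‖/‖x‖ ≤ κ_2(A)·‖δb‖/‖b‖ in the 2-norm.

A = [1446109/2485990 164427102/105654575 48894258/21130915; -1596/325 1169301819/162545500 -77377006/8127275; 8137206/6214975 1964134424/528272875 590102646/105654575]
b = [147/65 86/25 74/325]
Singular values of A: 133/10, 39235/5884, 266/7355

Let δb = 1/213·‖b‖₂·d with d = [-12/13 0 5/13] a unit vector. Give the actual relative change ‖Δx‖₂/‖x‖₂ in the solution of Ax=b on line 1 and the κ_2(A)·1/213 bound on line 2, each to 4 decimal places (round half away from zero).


largest singular value 133/10, smallest 266/7355
κ = σ_max/σ_min = (133/10)/(266/7355) = 367.7500
perturbation bound = 367.7500·1/213 = 1.7265
solve Ax = b  →  x = [50.9601 10.3718 -18.8098]
2-norm of b is 4.1231; of x, 55.3020
Δx = A⁻¹·δb where δb = 1/213·4.1231·d; ‖Δx‖ = 0.5352
realised ‖Δx‖/‖x‖ = 0.0097
realised/bound (from unrounded values) ≈ 0.0056

0.0097
1.7265


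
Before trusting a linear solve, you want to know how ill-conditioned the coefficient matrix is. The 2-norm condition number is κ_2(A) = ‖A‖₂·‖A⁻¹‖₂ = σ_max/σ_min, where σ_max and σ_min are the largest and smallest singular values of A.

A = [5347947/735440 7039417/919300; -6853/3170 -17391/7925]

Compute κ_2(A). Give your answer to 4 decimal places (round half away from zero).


202.8800

M = AᵀA = [1245132256225/21634879744 326830522095/5408719936; 326830522095/5408719936 85796987089/1352179984]. tr(M)=3112822889/25725184, det(M)=9150625/25725184
λ_max, λ_min = (3112822889/25725184 ± √9688724732234946321/661785091833856)/2 = 121, 75625/25725184
so κ_2 = √(121 / (75625/25725184)) = 202.8800


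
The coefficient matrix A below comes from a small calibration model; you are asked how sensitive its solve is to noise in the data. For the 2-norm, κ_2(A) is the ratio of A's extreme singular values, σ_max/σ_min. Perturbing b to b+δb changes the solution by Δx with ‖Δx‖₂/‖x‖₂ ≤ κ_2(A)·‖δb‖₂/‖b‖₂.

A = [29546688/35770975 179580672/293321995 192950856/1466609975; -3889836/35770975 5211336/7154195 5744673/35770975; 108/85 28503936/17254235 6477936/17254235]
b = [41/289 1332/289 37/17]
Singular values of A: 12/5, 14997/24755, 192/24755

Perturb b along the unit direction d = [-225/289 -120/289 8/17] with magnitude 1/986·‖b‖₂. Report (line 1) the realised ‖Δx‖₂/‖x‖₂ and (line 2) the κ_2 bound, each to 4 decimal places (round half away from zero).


largest singular value 12/5, smallest 192/24755
κ = σ_max/σ_min = (12/5)/(192/24755) = 309.4375
perturbation bound = 309.4375·1/986 = 0.3138
solve Ax = b  →  x = [-4.5321 33.1428 -124.6985]
‖b‖ = 5.0990, ‖x‖ = 129.1073
Δx = A⁻¹·δb where δb = 1/986·5.0990·d; ‖Δx‖ = 0.6668
relative error = 0.0052
tightness: 0.0052 against a bound of 0.3138 (unrounded ratio ≈ 0.0165)

0.0052
0.3138


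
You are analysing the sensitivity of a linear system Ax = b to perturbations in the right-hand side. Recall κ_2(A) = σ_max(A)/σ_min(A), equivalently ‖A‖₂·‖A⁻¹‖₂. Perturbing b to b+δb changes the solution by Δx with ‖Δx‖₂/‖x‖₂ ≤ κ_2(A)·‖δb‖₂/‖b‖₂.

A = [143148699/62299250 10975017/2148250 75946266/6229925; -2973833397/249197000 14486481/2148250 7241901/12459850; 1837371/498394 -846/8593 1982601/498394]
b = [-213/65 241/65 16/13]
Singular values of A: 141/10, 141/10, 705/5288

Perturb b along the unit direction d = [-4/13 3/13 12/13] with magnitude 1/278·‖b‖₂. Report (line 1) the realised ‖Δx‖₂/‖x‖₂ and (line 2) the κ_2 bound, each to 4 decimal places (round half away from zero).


from the listed singular values, σ₁ = 141/10, σ_n = 705/5288
κ_2(A) = (141/10) / (705/5288) = 105.7600
bound on ‖Δx‖/‖x‖: κ·ε = 105.7600·1/278 = 0.3804
solve Ax = b  →  x = [-10.0135 -17.9591 9.1449]
‖b‖ = 5.0990, ‖x‖ = 22.5040
with δb = [-0.0056 0.0042 0.0169], A·Δx = δb → ‖Δx‖ = 0.1376
relative error = 0.0061
realised/bound (from unrounded values) ≈ 0.0161

0.0061
0.3804


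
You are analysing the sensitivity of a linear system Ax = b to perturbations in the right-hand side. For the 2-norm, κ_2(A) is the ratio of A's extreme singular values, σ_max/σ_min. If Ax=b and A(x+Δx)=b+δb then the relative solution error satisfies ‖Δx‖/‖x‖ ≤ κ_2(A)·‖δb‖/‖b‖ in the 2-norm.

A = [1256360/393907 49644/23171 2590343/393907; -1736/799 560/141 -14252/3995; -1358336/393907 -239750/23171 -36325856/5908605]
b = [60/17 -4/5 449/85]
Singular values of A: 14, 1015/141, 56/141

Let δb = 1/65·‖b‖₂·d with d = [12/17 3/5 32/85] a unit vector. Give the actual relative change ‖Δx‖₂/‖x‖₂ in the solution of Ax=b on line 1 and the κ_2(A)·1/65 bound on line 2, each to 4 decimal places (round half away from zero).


largest singular value 14, smallest 56/141
κ_2(A) = 14 / (56/141) = 35.2500
worst-case relative error ≤ 35.2500 × 1/65 = 0.5423
solve Ax = b  →  x = [-8.7667 -0.5384 4.9641]
2-norm of b is 6.4031; of x, 10.0890
re-solving with b+δb shifts x by Δx of norm 0.2480
realised ‖Δx‖/‖x‖ = 0.0246
tightness: 0.0246 against a bound of 0.5423 (unrounded ratio ≈ 0.0453)

0.0246
0.5423


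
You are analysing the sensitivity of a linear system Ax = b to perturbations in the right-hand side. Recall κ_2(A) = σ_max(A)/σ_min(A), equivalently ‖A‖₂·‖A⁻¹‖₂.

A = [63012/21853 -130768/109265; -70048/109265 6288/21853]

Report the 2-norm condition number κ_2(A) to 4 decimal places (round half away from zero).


form AᵀA = [61968784/7102225 -1032768/284089; -1032768/284089 10760704/7102225] with trace 430352/42025 and determinant 4096/1050625
λ_max, λ_min = (430352/42025 ± √7407012096/70644025)/2 = 256/25, 16/42025
so κ_2 = √((256/25) / (16/42025)) = 164.0000

164.0000


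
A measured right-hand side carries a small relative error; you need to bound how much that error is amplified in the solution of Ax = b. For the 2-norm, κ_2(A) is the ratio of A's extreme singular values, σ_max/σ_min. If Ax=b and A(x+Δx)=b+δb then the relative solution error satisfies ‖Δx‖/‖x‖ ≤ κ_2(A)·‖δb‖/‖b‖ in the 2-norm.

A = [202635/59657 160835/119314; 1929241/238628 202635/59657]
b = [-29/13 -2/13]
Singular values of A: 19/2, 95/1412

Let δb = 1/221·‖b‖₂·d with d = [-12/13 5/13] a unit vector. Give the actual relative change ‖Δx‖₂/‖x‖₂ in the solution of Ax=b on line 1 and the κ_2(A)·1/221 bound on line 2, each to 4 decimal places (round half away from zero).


0.0051
0.6389

largest singular value 19/2, smallest 95/1412
κ_2(A) = (19/2) / (95/1412) = 141.2000
worst-case relative error ≤ 141.2000 × 1/221 = 0.6389
solve Ax = b  →  x = [-11.5304 27.3992]
‖b‖ = 2.2361, ‖x‖ = 29.7265
Δx = A⁻¹·δb where δb = 1/221·2.2361·d; ‖Δx‖ = 0.1504
dividing the unrounded norms, ‖Δx‖/‖x‖ = 0.0051
so the bound overstates the realised error by a factor of ≈ 126.2939 (computed from the unrounded values)


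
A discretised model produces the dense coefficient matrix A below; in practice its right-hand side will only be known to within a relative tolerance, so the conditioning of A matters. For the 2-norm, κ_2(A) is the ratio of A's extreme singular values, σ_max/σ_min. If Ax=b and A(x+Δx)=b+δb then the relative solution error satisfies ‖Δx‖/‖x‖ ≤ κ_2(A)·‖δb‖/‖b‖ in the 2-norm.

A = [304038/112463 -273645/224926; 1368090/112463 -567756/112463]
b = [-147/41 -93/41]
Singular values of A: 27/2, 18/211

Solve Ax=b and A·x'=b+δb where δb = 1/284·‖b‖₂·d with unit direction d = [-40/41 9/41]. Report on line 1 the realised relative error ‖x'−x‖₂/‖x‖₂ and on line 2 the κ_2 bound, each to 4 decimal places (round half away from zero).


from the listed singular values, σ₁ = 27/2, σ_n = 18/211
κ_2(A) = (27/2) / (18/211) = 158.2500
perturbation bound = 158.2500·1/284 = 0.5572
solve Ax = b  →  x = [13.3205 32.5470]
2-norm of b is 4.2426; of x, 35.1674
with δb = [-0.0146 0.0033], A·Δx = δb → ‖Δx‖ = 0.1751
dividing the unrounded norms, ‖Δx‖/‖x‖ = 0.0050
so the bound overstates the realised error by a factor of ≈ 111.9019 (computed from the unrounded values)

0.0050
0.5572


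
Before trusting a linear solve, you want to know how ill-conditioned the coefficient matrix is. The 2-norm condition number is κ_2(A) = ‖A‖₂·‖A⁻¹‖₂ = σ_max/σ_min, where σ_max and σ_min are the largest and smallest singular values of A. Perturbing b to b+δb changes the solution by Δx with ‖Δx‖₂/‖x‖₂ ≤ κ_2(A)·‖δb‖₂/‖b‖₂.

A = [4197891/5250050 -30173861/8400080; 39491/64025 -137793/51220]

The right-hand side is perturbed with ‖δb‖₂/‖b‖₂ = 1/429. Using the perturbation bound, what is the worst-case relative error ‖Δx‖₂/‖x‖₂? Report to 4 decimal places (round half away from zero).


0.7641

form AᵀA = [1124345185141/1102521000100 -7993799703711/1764033600160; -7993799703711/1764033600160 56845353673681/2822453760256] with trace 888216498329/41975814400 and determinant 6996025/1679032576
eigenvalues of AᵀA: λ = (tr ± √(tr²−4·det))/2 = 529/25, 330625/1679032576
so κ_2 = √((529/25) / (330625/1679032576)) = 327.8080
worst-case relative error ≤ 327.8080 × 1/429 = 0.7641


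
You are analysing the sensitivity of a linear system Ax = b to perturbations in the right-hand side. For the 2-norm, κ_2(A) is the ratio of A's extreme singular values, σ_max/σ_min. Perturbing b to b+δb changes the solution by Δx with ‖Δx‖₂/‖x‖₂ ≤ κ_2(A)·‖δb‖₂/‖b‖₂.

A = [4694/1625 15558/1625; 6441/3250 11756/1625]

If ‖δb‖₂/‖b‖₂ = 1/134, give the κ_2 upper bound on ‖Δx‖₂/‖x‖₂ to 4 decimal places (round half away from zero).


0.6063

AᵀA = [5184841/422500 4435578/105625; 4435578/105625 15210196/105625]; tr = 105641/676, det = 625/169
solving λ² − 105641/676·λ + 625/169 = 0 gives λ = 625/4, 4/169
κ_2(A) = √(λ_max/λ_min) = √((625/4) / (4/169)) = 81.2500
worst-case relative error ≤ 81.2500 × 1/134 = 0.6063


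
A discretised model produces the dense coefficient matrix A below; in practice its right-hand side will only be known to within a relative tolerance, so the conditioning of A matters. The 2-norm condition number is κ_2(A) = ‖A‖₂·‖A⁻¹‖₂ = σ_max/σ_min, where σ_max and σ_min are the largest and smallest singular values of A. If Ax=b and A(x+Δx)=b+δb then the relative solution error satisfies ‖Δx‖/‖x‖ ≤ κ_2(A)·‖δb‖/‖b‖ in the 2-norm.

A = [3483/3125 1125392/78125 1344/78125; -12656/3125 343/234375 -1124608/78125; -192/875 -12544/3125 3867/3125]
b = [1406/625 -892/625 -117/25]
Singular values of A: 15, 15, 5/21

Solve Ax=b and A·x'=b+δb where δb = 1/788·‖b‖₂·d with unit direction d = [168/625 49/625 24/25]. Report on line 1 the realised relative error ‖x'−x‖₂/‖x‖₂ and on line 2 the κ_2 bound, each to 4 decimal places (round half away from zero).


0.0017
0.0799

σ_max = 15, σ_min = 5/21
condition number: 15 ÷ (5/21) = 63.0000
perturbation bound = 63.0000·1/788 = 0.0799
solve Ax = b  →  x = [16.1653 -1.0893 -4.4490]
2-norm of b is 5.3852; of x, 16.8017
re-solving with b+δb shifts x by Δx of norm 0.0287
dividing the unrounded norms, ‖Δx‖/‖x‖ = 0.0017
so the bound overstates the realised error by a factor of ≈ 46.8000 (computed from the unrounded values)


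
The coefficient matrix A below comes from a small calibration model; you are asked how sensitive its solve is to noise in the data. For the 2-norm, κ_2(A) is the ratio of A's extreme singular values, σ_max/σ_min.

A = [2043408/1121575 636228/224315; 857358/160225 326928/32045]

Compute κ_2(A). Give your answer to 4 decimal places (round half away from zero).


42.2240

form AᵀA = [64309744836/2012688769 120275966880/2012688769; 120275966880/2012688769 225680000400/2012688769] with trace 1003424724/6964321 and determinant 81000000/6964321
eigenvalues of AᵀA: λ = (tr ± √(tr²−4·det))/2 = 144, 562500/6964321
σ_max=√144=12, σ_min=√(562500/6964321)=(750/2639) → κ = 42.2240


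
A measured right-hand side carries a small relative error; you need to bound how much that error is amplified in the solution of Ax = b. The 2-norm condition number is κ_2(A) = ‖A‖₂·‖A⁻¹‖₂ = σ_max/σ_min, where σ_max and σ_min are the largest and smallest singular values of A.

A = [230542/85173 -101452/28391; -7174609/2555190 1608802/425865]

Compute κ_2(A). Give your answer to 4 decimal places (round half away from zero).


AᵀA = [118085216041/7763372100 -13119828449/646947675; -13119828449/646947675 5831222644/215649225]; tr = 13120369249/310534884, det = 2856100/77633721
λ_max, λ_min = (13120369249/310534884 ± √172129898531189745601/96431914180893456)/2 = 169/4, 67600/77633721
κ = σ_max/σ_min = (13/2)/(260/8811) = 220.2750

220.2750


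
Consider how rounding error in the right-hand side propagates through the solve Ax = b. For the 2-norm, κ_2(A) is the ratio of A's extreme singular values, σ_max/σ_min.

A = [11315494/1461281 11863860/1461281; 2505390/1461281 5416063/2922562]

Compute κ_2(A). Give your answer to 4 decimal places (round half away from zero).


307.2500

form AᵀA = [79903262056/1270280881 83896556625/1270280881; 83896556625/1270280881 352372656049/5081123524] with trace 799031753/6041764 and determinant 279841/1510441
eigenvalues of AᵀA: λ = (tr ± √(tr²−4·det))/2 = 529/4, 2116/1510441
so κ_2 = √((529/4) / (2116/1510441)) = 307.2500


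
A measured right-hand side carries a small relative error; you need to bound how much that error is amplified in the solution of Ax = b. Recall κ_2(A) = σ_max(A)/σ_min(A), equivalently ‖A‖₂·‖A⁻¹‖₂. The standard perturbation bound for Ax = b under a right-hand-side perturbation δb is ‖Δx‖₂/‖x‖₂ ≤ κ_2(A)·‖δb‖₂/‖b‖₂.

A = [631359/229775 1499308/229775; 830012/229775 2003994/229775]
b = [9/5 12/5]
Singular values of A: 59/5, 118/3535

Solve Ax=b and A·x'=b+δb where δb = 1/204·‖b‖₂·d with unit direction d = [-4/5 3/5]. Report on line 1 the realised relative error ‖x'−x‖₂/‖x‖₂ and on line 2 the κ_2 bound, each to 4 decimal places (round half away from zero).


1.7328
1.7328

largest singular value 59/5, smallest 118/3535
condition number: (59/5) ÷ (118/3535) = 353.5000
perturbation bound = 353.5000·1/204 = 1.7328
solve Ax = b  →  x = [0.0978 0.2347]
2-norm of b is 3.0000; of x, 0.2542
re-solving with b+δb shifts x by Δx of norm 0.4406
realised ‖Δx‖/‖x‖ = 1.7328
tightness: 1.7328 against a bound of 1.7328; the bound is attained (ratio 1)


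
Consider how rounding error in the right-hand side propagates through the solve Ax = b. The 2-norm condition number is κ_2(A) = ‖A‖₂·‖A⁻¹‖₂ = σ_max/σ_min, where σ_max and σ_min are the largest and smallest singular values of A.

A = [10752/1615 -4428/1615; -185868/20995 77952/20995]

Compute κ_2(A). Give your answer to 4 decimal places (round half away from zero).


323.0000

AᵀA = [2163369744/17631601 -901393920/17631601; -901393920/17631601 375605136/17631601]; tr = 15023520/104329, det = 20736/104329
λ_max, λ_min = (15023520/104329 ± √225697499725824/10884540241)/2 = 144, 144/104329
κ = σ_max/σ_min = 12/(12/323) = 323.0000


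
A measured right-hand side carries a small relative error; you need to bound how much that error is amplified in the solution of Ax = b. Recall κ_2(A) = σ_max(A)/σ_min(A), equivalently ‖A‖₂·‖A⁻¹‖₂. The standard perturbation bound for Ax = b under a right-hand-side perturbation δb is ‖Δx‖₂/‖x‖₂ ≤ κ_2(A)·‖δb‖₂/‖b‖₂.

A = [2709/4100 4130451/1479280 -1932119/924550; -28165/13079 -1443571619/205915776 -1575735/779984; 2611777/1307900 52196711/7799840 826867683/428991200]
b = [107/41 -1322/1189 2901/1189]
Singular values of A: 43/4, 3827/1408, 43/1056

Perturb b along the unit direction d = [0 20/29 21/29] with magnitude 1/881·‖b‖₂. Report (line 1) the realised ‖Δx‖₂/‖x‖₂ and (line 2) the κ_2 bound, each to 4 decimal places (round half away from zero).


0.0042
0.2997

σ_max = 43/4, σ_min = 43/1056
condition number: (43/4) ÷ (43/1056) = 264.0000
κ_2(A)·‖δb‖/‖b‖ = 0.2997
solve Ax = b  →  x = [-23.4977 7.1315 0.8504]
2-norm of b is 3.7417; of x, 24.5707
Δx = A⁻¹·δb where δb = 1/881·3.7417·d; ‖Δx‖ = 0.1043
realised ‖Δx‖/‖x‖ = 0.0042
so the bound overstates the realised error by a factor of ≈ 70.5932 (computed from the unrounded values)


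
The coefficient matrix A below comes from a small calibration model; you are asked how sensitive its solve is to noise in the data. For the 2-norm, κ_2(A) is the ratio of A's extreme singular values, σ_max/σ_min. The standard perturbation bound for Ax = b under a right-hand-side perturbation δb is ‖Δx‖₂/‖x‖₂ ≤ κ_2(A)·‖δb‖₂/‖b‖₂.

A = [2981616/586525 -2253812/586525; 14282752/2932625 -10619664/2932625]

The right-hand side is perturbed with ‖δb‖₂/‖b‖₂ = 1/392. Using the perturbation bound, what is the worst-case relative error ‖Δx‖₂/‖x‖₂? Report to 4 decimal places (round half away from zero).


M = AᵀA = [506834546944/10226265625 -380116617408/10226265625; -380116617408/10226265625 285099853456/10226265625]. tr(M)=31677376016/409050625, det(M)=959512576/10226265625
λ_max, λ_min = (31677376016/409050625 ± √1003393352984026726656/167322413812890625)/2 = 1936/25, 495616/409050625
so κ_2 = √((1936/25) / (495616/409050625)) = 252.8125
perturbation bound = 252.8125·1/392 = 0.6449

0.6449


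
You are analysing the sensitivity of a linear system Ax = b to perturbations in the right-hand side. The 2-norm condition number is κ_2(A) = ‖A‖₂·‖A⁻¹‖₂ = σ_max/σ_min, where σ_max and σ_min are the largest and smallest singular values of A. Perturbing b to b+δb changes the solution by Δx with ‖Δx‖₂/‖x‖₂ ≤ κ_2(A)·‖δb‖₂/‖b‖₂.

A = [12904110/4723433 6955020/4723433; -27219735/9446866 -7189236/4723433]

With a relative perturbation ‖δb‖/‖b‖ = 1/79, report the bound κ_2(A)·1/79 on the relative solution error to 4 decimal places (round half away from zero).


AᵀA = [1672982393625/106115668516 223059325230/26528917129; 223059325230/26528917129 118974337056/26528917129]; tr = 7435570041/367182244, det = 656100/91795561
solving λ² − 7435570041/367182244·λ + 656100/91795561 = 0 gives λ = 81/4, 32400/91795561
κ_2(A) = √(λ_max/λ_min) = √((81/4) / (32400/91795561)) = 239.5250
κ_2(A)·‖δb‖/‖b‖ = 3.0320

3.0320


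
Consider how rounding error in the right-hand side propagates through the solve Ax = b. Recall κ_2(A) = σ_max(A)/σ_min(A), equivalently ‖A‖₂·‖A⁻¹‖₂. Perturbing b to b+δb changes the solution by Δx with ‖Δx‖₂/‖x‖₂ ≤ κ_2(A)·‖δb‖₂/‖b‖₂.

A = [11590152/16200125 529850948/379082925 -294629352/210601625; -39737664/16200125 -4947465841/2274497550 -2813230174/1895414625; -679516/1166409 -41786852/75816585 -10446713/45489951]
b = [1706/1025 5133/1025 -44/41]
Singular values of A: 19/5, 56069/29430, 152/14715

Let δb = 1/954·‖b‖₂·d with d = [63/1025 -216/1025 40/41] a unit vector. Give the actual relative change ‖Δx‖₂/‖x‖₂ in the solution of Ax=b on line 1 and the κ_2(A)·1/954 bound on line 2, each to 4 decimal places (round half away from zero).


0.0028
0.3856

σ_max = 19/5, σ_min = 152/14715
κ = σ_max/σ_min = (19/5)/(152/14715) = 367.8750
κ_2(A)·‖δb‖/‖b‖ = 0.3856
solve Ax = b  →  x = [139.4805 -123.3564 -53.1044]
‖b‖ = 5.3852, ‖x‖ = 193.6277
re-solving with b+δb shifts x by Δx of norm 0.5465
relative error = 0.0028
so the bound overstates the realised error by a factor of ≈ 136.6319 (computed from the unrounded values)


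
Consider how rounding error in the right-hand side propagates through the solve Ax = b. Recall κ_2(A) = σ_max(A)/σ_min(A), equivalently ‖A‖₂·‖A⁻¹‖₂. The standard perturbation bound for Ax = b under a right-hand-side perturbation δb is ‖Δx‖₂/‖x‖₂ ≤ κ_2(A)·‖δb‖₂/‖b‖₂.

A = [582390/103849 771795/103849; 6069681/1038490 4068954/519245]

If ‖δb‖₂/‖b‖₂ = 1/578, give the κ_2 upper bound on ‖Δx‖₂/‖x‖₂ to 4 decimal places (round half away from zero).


0.6196

M = AᵀA = [84136550121/1282356100 28044909207/320589025; 28044909207/320589025 37393667901/320589025]. tr(M)=9348448869/51294244, det(M)=13286025/51294244
solving λ² − 9348448869/51294244·λ + 13286025/51294244 = 0 gives λ = 729/4, 18225/12823561
κ = σ_max/σ_min = (27/2)/(135/3581) = 358.1000
worst-case relative error ≤ 358.1000 × 1/578 = 0.6196


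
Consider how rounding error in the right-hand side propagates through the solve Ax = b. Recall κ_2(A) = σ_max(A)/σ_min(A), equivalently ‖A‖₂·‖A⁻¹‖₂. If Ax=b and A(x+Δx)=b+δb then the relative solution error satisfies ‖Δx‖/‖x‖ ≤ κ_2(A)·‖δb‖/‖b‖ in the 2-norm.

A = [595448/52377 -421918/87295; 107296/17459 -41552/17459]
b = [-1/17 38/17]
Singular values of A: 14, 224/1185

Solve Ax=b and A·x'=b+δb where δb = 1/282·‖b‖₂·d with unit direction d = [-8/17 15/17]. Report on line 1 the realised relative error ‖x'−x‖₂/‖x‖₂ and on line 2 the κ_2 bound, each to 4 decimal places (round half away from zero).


from the listed singular values, σ₁ = 14, σ_n = 224/1185
κ = σ_max/σ_min = 14/(224/1185) = 74.0625
worst-case relative error ≤ 74.0625 × 1/282 = 0.2626
solve Ax = b  →  x = [4.1353 9.7390]
‖b‖ = 2.2361, ‖x‖ = 10.5806
re-solving with b+δb shifts x by Δx of norm 0.0419
realised ‖Δx‖/‖x‖ = 0.0040
so the bound overstates the realised error by a factor of ≈ 66.2450 (computed from the unrounded values)

0.0040
0.2626


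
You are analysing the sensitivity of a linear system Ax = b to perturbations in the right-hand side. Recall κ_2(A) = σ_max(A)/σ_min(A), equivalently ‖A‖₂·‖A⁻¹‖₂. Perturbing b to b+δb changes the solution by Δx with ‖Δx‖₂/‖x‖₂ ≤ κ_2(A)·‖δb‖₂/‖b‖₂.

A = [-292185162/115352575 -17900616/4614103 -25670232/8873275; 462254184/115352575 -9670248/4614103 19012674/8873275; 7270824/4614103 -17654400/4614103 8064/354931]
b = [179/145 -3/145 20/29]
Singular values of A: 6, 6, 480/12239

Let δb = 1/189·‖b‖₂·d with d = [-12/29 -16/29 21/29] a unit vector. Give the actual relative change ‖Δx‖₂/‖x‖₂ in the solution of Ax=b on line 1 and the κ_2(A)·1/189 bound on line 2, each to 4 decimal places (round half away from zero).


σ_max = 6, σ_min = 480/12239
condition number: 6 ÷ (480/12239) = 152.9875
κ_2(A)·‖δb‖/‖b‖ = 0.8095
solve Ax = b  →  x = [-0.0590 -0.2051 -0.1000]
2-norm of b is 1.4142; of x, 0.2357
with δb = [-0.0031 -0.0041 0.0054], A·Δx = δb → ‖Δx‖ = 0.1908
relative error = 0.8095
tightness: 0.8095 against a bound of 0.8095; the bound is attained (ratio 1)

0.8095
0.8095


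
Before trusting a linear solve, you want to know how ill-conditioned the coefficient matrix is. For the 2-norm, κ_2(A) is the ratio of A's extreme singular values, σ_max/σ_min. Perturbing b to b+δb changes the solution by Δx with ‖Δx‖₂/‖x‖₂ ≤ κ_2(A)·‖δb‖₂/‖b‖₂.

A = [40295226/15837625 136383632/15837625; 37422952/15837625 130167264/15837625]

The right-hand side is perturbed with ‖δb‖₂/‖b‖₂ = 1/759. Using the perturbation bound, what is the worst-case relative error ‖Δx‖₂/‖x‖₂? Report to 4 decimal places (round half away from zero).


form AᵀA = [719187294836/59650503125 2465363269152/59650503125; 2465363269152/59650503125 8452797073664/59650503125] with trace 73375874948/477204025 and determinant 3782742016/11930100625
solving λ² − 73375874948/477204025·λ + 3782742016/11930100625 = 0 gives λ = 3844/25, 984064/477204025
σ_max=√(3844/25)=(62/5), σ_min=√(984064/477204025)=(992/21845) → κ = 273.0625
bound on ‖Δx‖/‖x‖: κ·ε = 273.0625·1/759 = 0.3598

0.3598


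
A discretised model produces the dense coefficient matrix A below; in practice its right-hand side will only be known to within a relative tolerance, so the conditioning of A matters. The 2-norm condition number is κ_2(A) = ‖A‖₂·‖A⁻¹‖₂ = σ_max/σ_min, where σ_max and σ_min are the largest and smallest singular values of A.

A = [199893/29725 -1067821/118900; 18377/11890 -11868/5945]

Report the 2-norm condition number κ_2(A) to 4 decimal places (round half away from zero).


M = AᵀA = [100102141/2102500 -133465113/2102500; -133465113/2102500 711827161/8410000]. tr(M)=44489429/336400, det(M)=279841/1345600
eigenvalues of AᵀA: λ = (tr ± √(tr²−4·det))/2 = 529/4, 529/336400
κ_2(A) = √(λ_max/λ_min) = √((529/4) / (529/336400)) = 290.0000

290.0000


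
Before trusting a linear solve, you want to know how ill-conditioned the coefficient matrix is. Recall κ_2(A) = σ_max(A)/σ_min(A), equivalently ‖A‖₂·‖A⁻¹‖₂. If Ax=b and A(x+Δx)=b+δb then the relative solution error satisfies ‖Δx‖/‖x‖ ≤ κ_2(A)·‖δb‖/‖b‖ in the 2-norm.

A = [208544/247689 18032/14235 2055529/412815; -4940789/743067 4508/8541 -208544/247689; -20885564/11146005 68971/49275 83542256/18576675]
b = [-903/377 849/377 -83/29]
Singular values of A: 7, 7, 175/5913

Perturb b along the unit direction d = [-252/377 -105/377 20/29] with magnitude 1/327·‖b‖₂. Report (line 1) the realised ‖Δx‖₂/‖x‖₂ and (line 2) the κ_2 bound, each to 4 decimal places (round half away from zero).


0.0133
0.7233

from the listed singular values, σ₁ = 7, σ_n = 175/5913
κ_2(A) = 7 / (175/5913) = 236.5200
worst-case relative error ≤ 236.5200 × 1/327 = 0.7233
solve Ax = b  →  x = [3.4014 32.3170 -9.2777]
‖b‖₂ = 4.3589 and ‖x‖₂ = 33.7940
re-solving with b+δb shifts x by Δx of norm 0.4504
dividing the unrounded norms, ‖Δx‖/‖x‖ = 0.0133
so the bound overstates the realised error by a factor of ≈ 54.2701 (computed from the unrounded values)


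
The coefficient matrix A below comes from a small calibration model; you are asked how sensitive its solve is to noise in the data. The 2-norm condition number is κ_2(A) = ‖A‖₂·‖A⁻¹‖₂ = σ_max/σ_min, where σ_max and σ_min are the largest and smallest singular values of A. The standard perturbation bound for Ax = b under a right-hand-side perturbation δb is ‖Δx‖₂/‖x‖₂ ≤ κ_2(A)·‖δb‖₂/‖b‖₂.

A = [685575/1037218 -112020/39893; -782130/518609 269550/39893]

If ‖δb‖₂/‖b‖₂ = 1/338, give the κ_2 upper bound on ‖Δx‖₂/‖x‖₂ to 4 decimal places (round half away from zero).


M = AᵀA = [17259896025/6365805796 -19170938250/1591451449; -19170938250/1591451449 85205682900/1591451449]. tr(M)=213017625/3786916, det(M)=50625/946729
λ_max, λ_min = (213017625/3786916 ± √45373441158680625/14340732791056)/2 = 225/4, 900/946729
so κ_2 = √((225/4) / (900/946729)) = 243.2500
bound on ‖Δx‖/‖x‖: κ·ε = 243.2500·1/338 = 0.7197

0.7197


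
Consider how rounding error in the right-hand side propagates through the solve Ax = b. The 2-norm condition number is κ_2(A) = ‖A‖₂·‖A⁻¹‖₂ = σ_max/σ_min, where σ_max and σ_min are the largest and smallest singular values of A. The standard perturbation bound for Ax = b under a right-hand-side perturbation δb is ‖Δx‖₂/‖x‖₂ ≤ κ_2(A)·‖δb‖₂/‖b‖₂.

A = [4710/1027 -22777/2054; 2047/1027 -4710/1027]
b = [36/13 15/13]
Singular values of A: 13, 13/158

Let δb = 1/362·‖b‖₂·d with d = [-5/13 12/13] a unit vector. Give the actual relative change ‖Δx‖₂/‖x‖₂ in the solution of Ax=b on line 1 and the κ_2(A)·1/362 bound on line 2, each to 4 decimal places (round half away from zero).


0.4365
0.4365

from the listed singular values, σ₁ = 13, σ_n = 13/158
condition number: 13 ÷ (13/158) = 158.0000
bound on ‖Δx‖/‖x‖: κ·ε = 158.0000·1/362 = 0.4365
solve Ax = b  →  x = [0.0888 -0.2130]
‖b‖ = 3.0000, ‖x‖ = 0.2308
Δx = A⁻¹·δb where δb = 1/362·3.0000·d; ‖Δx‖ = 0.1007
dividing the unrounded norms, ‖Δx‖/‖x‖ = 0.4365
so the bound is sharp here: realised error equals the bound


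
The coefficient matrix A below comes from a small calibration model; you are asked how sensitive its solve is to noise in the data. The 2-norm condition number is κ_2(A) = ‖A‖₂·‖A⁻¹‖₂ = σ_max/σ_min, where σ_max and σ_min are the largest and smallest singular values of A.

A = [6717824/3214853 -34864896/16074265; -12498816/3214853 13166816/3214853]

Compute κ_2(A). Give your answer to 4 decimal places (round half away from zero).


326.0500

form AᵀA = [696711282688/35762213881 -3657661894656/178811069405; -3657661894656/178811069405 19203069420544/894055347025] with trace 43544413184/1063086025 and determinant 16777216/1063086025
λ_max, λ_min = (43544413184/1063086025 ± √1896044577043440992256/1130151896550300625)/2 = 1024/25, 16384/42523441
κ = σ_max/σ_min = (32/5)/(128/6521) = 326.0500


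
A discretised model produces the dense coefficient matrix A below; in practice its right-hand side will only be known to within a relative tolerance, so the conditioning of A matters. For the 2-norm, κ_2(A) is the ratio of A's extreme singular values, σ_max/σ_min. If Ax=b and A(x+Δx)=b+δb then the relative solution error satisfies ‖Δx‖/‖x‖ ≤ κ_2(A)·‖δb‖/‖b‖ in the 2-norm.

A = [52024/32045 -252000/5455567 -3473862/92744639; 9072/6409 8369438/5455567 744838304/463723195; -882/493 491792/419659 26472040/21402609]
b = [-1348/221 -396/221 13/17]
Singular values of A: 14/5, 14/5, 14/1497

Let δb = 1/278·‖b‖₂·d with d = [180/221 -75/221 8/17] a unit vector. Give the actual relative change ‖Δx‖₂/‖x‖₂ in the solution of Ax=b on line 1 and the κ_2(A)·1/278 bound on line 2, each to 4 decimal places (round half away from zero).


0.0058
1.0770

from the listed singular values, σ₁ = 14/5, σ_n = 14/1497
κ_2(A) = (14/5) / (14/1497) = 299.4000
κ_2(A)·‖δb‖/‖b‖ = 1.0770
solve Ax = b  →  x = [-1.7611 309.5203 -295.1894]
‖b‖₂ = 6.4031 and ‖x‖₂ = 427.7180
with δb = [0.0188 -0.0078 0.0108], A·Δx = δb → ‖Δx‖ = 2.4629
dividing the unrounded norms, ‖Δx‖/‖x‖ = 0.0058
realised/bound (from unrounded values) ≈ 0.0053
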